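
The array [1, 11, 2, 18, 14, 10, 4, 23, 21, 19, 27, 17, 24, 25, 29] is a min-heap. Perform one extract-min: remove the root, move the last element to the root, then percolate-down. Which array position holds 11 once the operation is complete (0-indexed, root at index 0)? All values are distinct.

remove root 1; move last element 29 to root → [29, 11, 2, 18, 14, 10, 4, 23, 21, 19, 27, 17, 24, 25]
29 vs smaller child 2 at index 2, swap → [2, 11, 29, 18, 14, 10, 4, 23, 21, 19, 27, 17, 24, 25]
29 vs smaller child 4 at index 6, swap → [2, 11, 4, 18, 14, 10, 29, 23, 21, 19, 27, 17, 24, 25]
29 vs only child 25 at index 13, swap → [2, 11, 4, 18, 14, 10, 25, 23, 21, 19, 27, 17, 24, 29]
resulting array: [2, 11, 4, 18, 14, 10, 25, 23, 21, 19, 27, 17, 24, 29]

1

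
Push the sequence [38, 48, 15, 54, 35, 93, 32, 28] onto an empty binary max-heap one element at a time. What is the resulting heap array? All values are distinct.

[93, 48, 54, 38, 35, 15, 32, 28]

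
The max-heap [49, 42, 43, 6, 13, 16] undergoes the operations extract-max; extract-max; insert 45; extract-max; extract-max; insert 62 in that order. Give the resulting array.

extract-max → returns 49:
  remove root 49; move last element 16 to root → [16, 42, 43, 6, 13]
  16 vs larger child 43 at index 2, swap → [43, 42, 16, 6, 13]
extract-max → returns 43:
  remove root 43; move last element 13 to root → [13, 42, 16, 6]
  13 vs larger child 42 at index 1, swap → [42, 13, 16, 6]
insert 45:
  append 45 at index 4 → [42, 13, 16, 6, 45]
  45 > parent 13 at index 1, swap → [42, 45, 16, 6, 13]
  45 > parent 42 at index 0, swap → [45, 42, 16, 6, 13]
extract-max → returns 45:
  remove root 45; move last element 13 to root → [13, 42, 16, 6]
  13 vs larger child 42 at index 1, swap → [42, 13, 16, 6]
extract-max → returns 42:
  remove root 42; move last element 6 to root → [6, 13, 16]
  6 vs larger child 16 at index 2, swap → [16, 13, 6]
insert 62:
  append 62 at index 3 → [16, 13, 6, 62]
  62 > parent 13 at index 1, swap → [16, 62, 6, 13]
  62 > parent 16 at index 0, swap → [62, 16, 6, 13]

[62, 16, 6, 13]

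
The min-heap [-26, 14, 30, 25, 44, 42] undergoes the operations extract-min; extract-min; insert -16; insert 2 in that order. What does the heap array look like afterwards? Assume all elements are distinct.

[-16, 25, 2, 44, 42, 30]

extract-min → returns -26:
  remove root -26; move last element 42 to root → [42, 14, 30, 25, 44]
  42 vs smaller child 14 at index 1, swap → [14, 42, 30, 25, 44]
  42 vs smaller child 25 at index 3, swap → [14, 25, 30, 42, 44]
extract-min → returns 14:
  remove root 14; move last element 44 to root → [44, 25, 30, 42]
  44 vs smaller child 25 at index 1, swap → [25, 44, 30, 42]
  44 vs only child 42 at index 3, swap → [25, 42, 30, 44]
insert -16:
  append -16 at index 4 → [25, 42, 30, 44, -16]
  -16 < parent 42 at index 1, swap → [25, -16, 30, 44, 42]
  -16 < parent 25 at index 0, swap → [-16, 25, 30, 44, 42]
insert 2:
  append 2 at index 5 → [-16, 25, 30, 44, 42, 2]
  2 < parent 30 at index 2, swap → [-16, 25, 2, 44, 42, 30]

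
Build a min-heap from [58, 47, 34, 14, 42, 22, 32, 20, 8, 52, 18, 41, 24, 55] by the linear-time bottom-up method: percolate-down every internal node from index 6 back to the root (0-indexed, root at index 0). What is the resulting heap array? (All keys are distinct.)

[8, 14, 22, 20, 18, 24, 32, 58, 47, 52, 42, 41, 34, 55]

sift down from index 6: already satisfies heap property
sift down from index 5: already satisfies heap property
sift down from index 4:
  42 vs smaller child 18 at index 10, swap → [58, 47, 34, 14, 18, 22, 32, 20, 8, 52, 42, 41, 24, 55]
sift down from index 3:
  14 vs smaller child 8 at index 8, swap → [58, 47, 34, 8, 18, 22, 32, 20, 14, 52, 42, 41, 24, 55]
sift down from index 2:
  34 vs smaller child 22 at index 5, swap → [58, 47, 22, 8, 18, 34, 32, 20, 14, 52, 42, 41, 24, 55]
  34 vs smaller child 24 at index 12, swap → [58, 47, 22, 8, 18, 24, 32, 20, 14, 52, 42, 41, 34, 55]
sift down from index 1:
  47 vs smaller child 8 at index 3, swap → [58, 8, 22, 47, 18, 24, 32, 20, 14, 52, 42, 41, 34, 55]
  47 vs smaller child 14 at index 8, swap → [58, 8, 22, 14, 18, 24, 32, 20, 47, 52, 42, 41, 34, 55]
sift down from index 0:
  58 vs smaller child 8 at index 1, swap → [8, 58, 22, 14, 18, 24, 32, 20, 47, 52, 42, 41, 34, 55]
  58 vs smaller child 14 at index 3, swap → [8, 14, 22, 58, 18, 24, 32, 20, 47, 52, 42, 41, 34, 55]
  58 vs smaller child 20 at index 7, swap → [8, 14, 22, 20, 18, 24, 32, 58, 47, 52, 42, 41, 34, 55]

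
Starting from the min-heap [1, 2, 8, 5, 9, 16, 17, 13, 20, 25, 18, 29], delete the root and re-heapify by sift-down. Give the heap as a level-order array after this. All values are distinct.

[2, 5, 8, 13, 9, 16, 17, 29, 20, 25, 18]

remove root 1; move last element 29 to root → [29, 2, 8, 5, 9, 16, 17, 13, 20, 25, 18]
29 vs smaller child 2 at index 1, swap → [2, 29, 8, 5, 9, 16, 17, 13, 20, 25, 18]
29 vs smaller child 5 at index 3, swap → [2, 5, 8, 29, 9, 16, 17, 13, 20, 25, 18]
29 vs smaller child 13 at index 7, swap → [2, 5, 8, 13, 9, 16, 17, 29, 20, 25, 18]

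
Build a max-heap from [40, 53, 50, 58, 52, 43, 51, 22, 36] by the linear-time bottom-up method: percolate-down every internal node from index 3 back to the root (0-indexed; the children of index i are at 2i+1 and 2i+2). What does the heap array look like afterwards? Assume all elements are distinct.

sift down from index 3: already satisfies heap property
sift down from index 2:
  50 vs larger child 51 at index 6, swap → [40, 53, 51, 58, 52, 43, 50, 22, 36]
sift down from index 1:
  53 vs larger child 58 at index 3, swap → [40, 58, 51, 53, 52, 43, 50, 22, 36]
sift down from index 0:
  40 vs larger child 58 at index 1, swap → [58, 40, 51, 53, 52, 43, 50, 22, 36]
  40 vs larger child 53 at index 3, swap → [58, 53, 51, 40, 52, 43, 50, 22, 36]

[58, 53, 51, 40, 52, 43, 50, 22, 36]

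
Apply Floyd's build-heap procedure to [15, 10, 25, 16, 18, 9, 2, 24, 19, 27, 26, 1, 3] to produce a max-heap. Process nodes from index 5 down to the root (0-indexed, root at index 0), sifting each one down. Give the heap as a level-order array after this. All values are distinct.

sift down from index 5: already satisfies heap property
sift down from index 4:
  18 vs larger child 27 at index 9, swap → [15, 10, 25, 16, 27, 9, 2, 24, 19, 18, 26, 1, 3]
sift down from index 3:
  16 vs larger child 24 at index 7, swap → [15, 10, 25, 24, 27, 9, 2, 16, 19, 18, 26, 1, 3]
sift down from index 2: already satisfies heap property
sift down from index 1:
  10 vs larger child 27 at index 4, swap → [15, 27, 25, 24, 10, 9, 2, 16, 19, 18, 26, 1, 3]
  10 vs larger child 26 at index 10, swap → [15, 27, 25, 24, 26, 9, 2, 16, 19, 18, 10, 1, 3]
sift down from index 0:
  15 vs larger child 27 at index 1, swap → [27, 15, 25, 24, 26, 9, 2, 16, 19, 18, 10, 1, 3]
  15 vs larger child 26 at index 4, swap → [27, 26, 25, 24, 15, 9, 2, 16, 19, 18, 10, 1, 3]
  15 vs larger child 18 at index 9, swap → [27, 26, 25, 24, 18, 9, 2, 16, 19, 15, 10, 1, 3]

[27, 26, 25, 24, 18, 9, 2, 16, 19, 15, 10, 1, 3]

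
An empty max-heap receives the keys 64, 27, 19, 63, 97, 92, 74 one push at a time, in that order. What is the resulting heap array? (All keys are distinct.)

[97, 64, 92, 27, 63, 19, 74]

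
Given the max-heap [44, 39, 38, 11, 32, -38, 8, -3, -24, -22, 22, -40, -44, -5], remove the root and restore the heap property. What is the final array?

[39, 32, 38, 11, 22, -38, 8, -3, -24, -22, -5, -40, -44]

remove root 44; move last element -5 to root → [-5, 39, 38, 11, 32, -38, 8, -3, -24, -22, 22, -40, -44]
-5 vs larger child 39 at index 1, swap → [39, -5, 38, 11, 32, -38, 8, -3, -24, -22, 22, -40, -44]
-5 vs larger child 32 at index 4, swap → [39, 32, 38, 11, -5, -38, 8, -3, -24, -22, 22, -40, -44]
-5 vs larger child 22 at index 10, swap → [39, 32, 38, 11, 22, -38, 8, -3, -24, -22, -5, -40, -44]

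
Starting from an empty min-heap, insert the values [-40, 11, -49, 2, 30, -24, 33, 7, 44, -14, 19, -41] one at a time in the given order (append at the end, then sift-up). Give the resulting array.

Insert -40:
  append -40 at index 0 → [-40] (no swap needed)
Insert 11:
  append 11 at index 1 → [-40, 11] (no swap needed)
Insert -49:
  append -49 at index 2 → [-40, 11, -49]
  -49 < parent -40 at index 0, swap → [-49, 11, -40]
Insert 2:
  append 2 at index 3 → [-49, 11, -40, 2]
  2 < parent 11 at index 1, swap → [-49, 2, -40, 11]
Insert 30:
  append 30 at index 4 → [-49, 2, -40, 11, 30] (no swap needed)
Insert -24:
  append -24 at index 5 → [-49, 2, -40, 11, 30, -24] (no swap needed)
Insert 33:
  append 33 at index 6 → [-49, 2, -40, 11, 30, -24, 33] (no swap needed)
Insert 7:
  append 7 at index 7 → [-49, 2, -40, 11, 30, -24, 33, 7]
  7 < parent 11 at index 3, swap → [-49, 2, -40, 7, 30, -24, 33, 11]
Insert 44:
  append 44 at index 8 → [-49, 2, -40, 7, 30, -24, 33, 11, 44] (no swap needed)
Insert -14:
  append -14 at index 9 → [-49, 2, -40, 7, 30, -24, 33, 11, 44, -14]
  -14 < parent 30 at index 4, swap → [-49, 2, -40, 7, -14, -24, 33, 11, 44, 30]
  -14 < parent 2 at index 1, swap → [-49, -14, -40, 7, 2, -24, 33, 11, 44, 30]
Insert 19:
  append 19 at index 10 → [-49, -14, -40, 7, 2, -24, 33, 11, 44, 30, 19] (no swap needed)
Insert -41:
  append -41 at index 11 → [-49, -14, -40, 7, 2, -24, 33, 11, 44, 30, 19, -41]
  -41 < parent -24 at index 5, swap → [-49, -14, -40, 7, 2, -41, 33, 11, 44, 30, 19, -24]
  -41 < parent -40 at index 2, swap → [-49, -14, -41, 7, 2, -40, 33, 11, 44, 30, 19, -24]

[-49, -14, -41, 7, 2, -40, 33, 11, 44, 30, 19, -24]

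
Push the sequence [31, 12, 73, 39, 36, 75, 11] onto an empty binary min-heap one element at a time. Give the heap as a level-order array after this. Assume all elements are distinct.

[11, 31, 12, 39, 36, 75, 73]

Insert 31:
  append 31 at index 0 → [31] (no swap needed)
Insert 12:
  append 12 at index 1 → [31, 12]
  12 < parent 31 at index 0, swap → [12, 31]
Insert 73:
  append 73 at index 2 → [12, 31, 73] (no swap needed)
Insert 39:
  append 39 at index 3 → [12, 31, 73, 39] (no swap needed)
Insert 36:
  append 36 at index 4 → [12, 31, 73, 39, 36] (no swap needed)
Insert 75:
  append 75 at index 5 → [12, 31, 73, 39, 36, 75] (no swap needed)
Insert 11:
  append 11 at index 6 → [12, 31, 73, 39, 36, 75, 11]
  11 < parent 73 at index 2, swap → [12, 31, 11, 39, 36, 75, 73]
  11 < parent 12 at index 0, swap → [11, 31, 12, 39, 36, 75, 73]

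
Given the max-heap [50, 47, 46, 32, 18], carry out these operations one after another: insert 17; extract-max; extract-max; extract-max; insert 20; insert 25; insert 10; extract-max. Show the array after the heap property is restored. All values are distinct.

insert 17:
  append 17 at index 5 → [50, 47, 46, 32, 18, 17] (no swap needed)
extract-max → returns 50:
  remove root 50; move last element 17 to root → [17, 47, 46, 32, 18]
  17 vs larger child 47 at index 1, swap → [47, 17, 46, 32, 18]
  17 vs larger child 32 at index 3, swap → [47, 32, 46, 17, 18]
extract-max → returns 47:
  remove root 47; move last element 18 to root → [18, 32, 46, 17]
  18 vs larger child 46 at index 2, swap → [46, 32, 18, 17]
extract-max → returns 46:
  remove root 46; move last element 17 to root → [17, 32, 18]
  17 vs larger child 32 at index 1, swap → [32, 17, 18]
insert 20:
  append 20 at index 3 → [32, 17, 18, 20]
  20 > parent 17 at index 1, swap → [32, 20, 18, 17]
insert 25:
  append 25 at index 4 → [32, 20, 18, 17, 25]
  25 > parent 20 at index 1, swap → [32, 25, 18, 17, 20]
insert 10:
  append 10 at index 5 → [32, 25, 18, 17, 20, 10] (no swap needed)
extract-max → returns 32:
  remove root 32; move last element 10 to root → [10, 25, 18, 17, 20]
  10 vs larger child 25 at index 1, swap → [25, 10, 18, 17, 20]
  10 vs larger child 20 at index 4, swap → [25, 20, 18, 17, 10]

[25, 20, 18, 17, 10]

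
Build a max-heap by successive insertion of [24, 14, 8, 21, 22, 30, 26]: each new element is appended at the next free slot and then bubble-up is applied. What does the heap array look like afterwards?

Insert 24:
  append 24 at index 0 → [24] (no swap needed)
Insert 14:
  append 14 at index 1 → [24, 14] (no swap needed)
Insert 8:
  append 8 at index 2 → [24, 14, 8] (no swap needed)
Insert 21:
  append 21 at index 3 → [24, 14, 8, 21]
  21 > parent 14 at index 1, swap → [24, 21, 8, 14]
Insert 22:
  append 22 at index 4 → [24, 21, 8, 14, 22]
  22 > parent 21 at index 1, swap → [24, 22, 8, 14, 21]
Insert 30:
  append 30 at index 5 → [24, 22, 8, 14, 21, 30]
  30 > parent 8 at index 2, swap → [24, 22, 30, 14, 21, 8]
  30 > parent 24 at index 0, swap → [30, 22, 24, 14, 21, 8]
Insert 26:
  append 26 at index 6 → [30, 22, 24, 14, 21, 8, 26]
  26 > parent 24 at index 2, swap → [30, 22, 26, 14, 21, 8, 24]

[30, 22, 26, 14, 21, 8, 24]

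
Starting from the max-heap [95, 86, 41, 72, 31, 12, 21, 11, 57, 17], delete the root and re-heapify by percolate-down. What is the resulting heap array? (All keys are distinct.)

remove root 95; move last element 17 to root → [17, 86, 41, 72, 31, 12, 21, 11, 57]
17 vs larger child 86 at index 1, swap → [86, 17, 41, 72, 31, 12, 21, 11, 57]
17 vs larger child 72 at index 3, swap → [86, 72, 41, 17, 31, 12, 21, 11, 57]
17 vs larger child 57 at index 8, swap → [86, 72, 41, 57, 31, 12, 21, 11, 17]

[86, 72, 41, 57, 31, 12, 21, 11, 17]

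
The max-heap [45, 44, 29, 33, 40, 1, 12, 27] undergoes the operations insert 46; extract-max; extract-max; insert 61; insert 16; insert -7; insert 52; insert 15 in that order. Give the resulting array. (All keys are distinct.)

insert 46:
  append 46 at index 8 → [45, 44, 29, 33, 40, 1, 12, 27, 46]
  46 > parent 33 at index 3, swap → [45, 44, 29, 46, 40, 1, 12, 27, 33]
  46 > parent 44 at index 1, swap → [45, 46, 29, 44, 40, 1, 12, 27, 33]
  46 > parent 45 at index 0, swap → [46, 45, 29, 44, 40, 1, 12, 27, 33]
extract-max → returns 46:
  remove root 46; move last element 33 to root → [33, 45, 29, 44, 40, 1, 12, 27]
  33 vs larger child 45 at index 1, swap → [45, 33, 29, 44, 40, 1, 12, 27]
  33 vs larger child 44 at index 3, swap → [45, 44, 29, 33, 40, 1, 12, 27]
extract-max → returns 45:
  remove root 45; move last element 27 to root → [27, 44, 29, 33, 40, 1, 12]
  27 vs larger child 44 at index 1, swap → [44, 27, 29, 33, 40, 1, 12]
  27 vs larger child 40 at index 4, swap → [44, 40, 29, 33, 27, 1, 12]
insert 61:
  append 61 at index 7 → [44, 40, 29, 33, 27, 1, 12, 61]
  61 > parent 33 at index 3, swap → [44, 40, 29, 61, 27, 1, 12, 33]
  61 > parent 40 at index 1, swap → [44, 61, 29, 40, 27, 1, 12, 33]
  61 > parent 44 at index 0, swap → [61, 44, 29, 40, 27, 1, 12, 33]
insert 16:
  append 16 at index 8 → [61, 44, 29, 40, 27, 1, 12, 33, 16] (no swap needed)
insert -7:
  append -7 at index 9 → [61, 44, 29, 40, 27, 1, 12, 33, 16, -7] (no swap needed)
insert 52:
  append 52 at index 10 → [61, 44, 29, 40, 27, 1, 12, 33, 16, -7, 52]
  52 > parent 27 at index 4, swap → [61, 44, 29, 40, 52, 1, 12, 33, 16, -7, 27]
  52 > parent 44 at index 1, swap → [61, 52, 29, 40, 44, 1, 12, 33, 16, -7, 27]
insert 15:
  append 15 at index 11 → [61, 52, 29, 40, 44, 1, 12, 33, 16, -7, 27, 15]
  15 > parent 1 at index 5, swap → [61, 52, 29, 40, 44, 15, 12, 33, 16, -7, 27, 1]

[61, 52, 29, 40, 44, 15, 12, 33, 16, -7, 27, 1]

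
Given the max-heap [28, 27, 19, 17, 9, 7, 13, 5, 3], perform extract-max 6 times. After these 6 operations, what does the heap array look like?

[7, 5, 3]

extract-max #1 returns 28:
  remove root 28; move last element 3 to root → [3, 27, 19, 17, 9, 7, 13, 5]
  3 vs larger child 27 at index 1, swap → [27, 3, 19, 17, 9, 7, 13, 5]
  3 vs larger child 17 at index 3, swap → [27, 17, 19, 3, 9, 7, 13, 5]
  3 vs only child 5 at index 7, swap → [27, 17, 19, 5, 9, 7, 13, 3]
extract-max #2 returns 27:
  remove root 27; move last element 3 to root → [3, 17, 19, 5, 9, 7, 13]
  3 vs larger child 19 at index 2, swap → [19, 17, 3, 5, 9, 7, 13]
  3 vs larger child 13 at index 6, swap → [19, 17, 13, 5, 9, 7, 3]
extract-max #3 returns 19:
  remove root 19; move last element 3 to root → [3, 17, 13, 5, 9, 7]
  3 vs larger child 17 at index 1, swap → [17, 3, 13, 5, 9, 7]
  3 vs larger child 9 at index 4, swap → [17, 9, 13, 5, 3, 7]
extract-max #4 returns 17:
  remove root 17; move last element 7 to root → [7, 9, 13, 5, 3]
  7 vs larger child 13 at index 2, swap → [13, 9, 7, 5, 3]
extract-max #5 returns 13:
  remove root 13; move last element 3 to root → [3, 9, 7, 5]
  3 vs larger child 9 at index 1, swap → [9, 3, 7, 5]
  3 vs only child 5 at index 3, swap → [9, 5, 7, 3]
extract-max #6 returns 9:
  remove root 9; move last element 3 to root → [3, 5, 7]
  3 vs larger child 7 at index 2, swap → [7, 5, 3]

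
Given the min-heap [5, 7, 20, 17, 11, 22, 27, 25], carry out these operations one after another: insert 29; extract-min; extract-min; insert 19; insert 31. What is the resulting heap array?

insert 29:
  append 29 at index 8 → [5, 7, 20, 17, 11, 22, 27, 25, 29] (no swap needed)
extract-min → returns 5:
  remove root 5; move last element 29 to root → [29, 7, 20, 17, 11, 22, 27, 25]
  29 vs smaller child 7 at index 1, swap → [7, 29, 20, 17, 11, 22, 27, 25]
  29 vs smaller child 11 at index 4, swap → [7, 11, 20, 17, 29, 22, 27, 25]
extract-min → returns 7:
  remove root 7; move last element 25 to root → [25, 11, 20, 17, 29, 22, 27]
  25 vs smaller child 11 at index 1, swap → [11, 25, 20, 17, 29, 22, 27]
  25 vs smaller child 17 at index 3, swap → [11, 17, 20, 25, 29, 22, 27]
insert 19:
  append 19 at index 7 → [11, 17, 20, 25, 29, 22, 27, 19]
  19 < parent 25 at index 3, swap → [11, 17, 20, 19, 29, 22, 27, 25]
insert 31:
  append 31 at index 8 → [11, 17, 20, 19, 29, 22, 27, 25, 31] (no swap needed)

[11, 17, 20, 19, 29, 22, 27, 25, 31]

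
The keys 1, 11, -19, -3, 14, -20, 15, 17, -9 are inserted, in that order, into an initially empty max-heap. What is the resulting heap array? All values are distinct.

[17, 15, 14, 11, 1, -20, -19, -3, -9]

Insert 1:
  append 1 at index 0 → [1] (no swap needed)
Insert 11:
  append 11 at index 1 → [1, 11]
  11 > parent 1 at index 0, swap → [11, 1]
Insert -19:
  append -19 at index 2 → [11, 1, -19] (no swap needed)
Insert -3:
  append -3 at index 3 → [11, 1, -19, -3] (no swap needed)
Insert 14:
  append 14 at index 4 → [11, 1, -19, -3, 14]
  14 > parent 1 at index 1, swap → [11, 14, -19, -3, 1]
  14 > parent 11 at index 0, swap → [14, 11, -19, -3, 1]
Insert -20:
  append -20 at index 5 → [14, 11, -19, -3, 1, -20] (no swap needed)
Insert 15:
  append 15 at index 6 → [14, 11, -19, -3, 1, -20, 15]
  15 > parent -19 at index 2, swap → [14, 11, 15, -3, 1, -20, -19]
  15 > parent 14 at index 0, swap → [15, 11, 14, -3, 1, -20, -19]
Insert 17:
  append 17 at index 7 → [15, 11, 14, -3, 1, -20, -19, 17]
  17 > parent -3 at index 3, swap → [15, 11, 14, 17, 1, -20, -19, -3]
  17 > parent 11 at index 1, swap → [15, 17, 14, 11, 1, -20, -19, -3]
  17 > parent 15 at index 0, swap → [17, 15, 14, 11, 1, -20, -19, -3]
Insert -9:
  append -9 at index 8 → [17, 15, 14, 11, 1, -20, -19, -3, -9] (no swap needed)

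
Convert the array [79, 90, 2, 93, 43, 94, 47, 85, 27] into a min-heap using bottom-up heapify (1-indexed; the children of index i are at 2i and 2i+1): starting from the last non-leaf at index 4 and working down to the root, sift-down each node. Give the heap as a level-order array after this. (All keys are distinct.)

[2, 27, 47, 85, 43, 94, 79, 90, 93]

sift down from index 4:
  93 vs smaller child 27 at index 9, swap → [79, 90, 2, 27, 43, 94, 47, 85, 93]
sift down from index 3: already satisfies heap property
sift down from index 2:
  90 vs smaller child 27 at index 4, swap → [79, 27, 2, 90, 43, 94, 47, 85, 93]
  90 vs smaller child 85 at index 8, swap → [79, 27, 2, 85, 43, 94, 47, 90, 93]
sift down from index 1:
  79 vs smaller child 2 at index 3, swap → [2, 27, 79, 85, 43, 94, 47, 90, 93]
  79 vs smaller child 47 at index 7, swap → [2, 27, 47, 85, 43, 94, 79, 90, 93]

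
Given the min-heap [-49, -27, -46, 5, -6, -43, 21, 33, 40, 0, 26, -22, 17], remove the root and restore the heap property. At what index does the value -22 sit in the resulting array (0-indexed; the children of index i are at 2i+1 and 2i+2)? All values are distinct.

remove root -49; move last element 17 to root → [17, -27, -46, 5, -6, -43, 21, 33, 40, 0, 26, -22]
17 vs smaller child -46 at index 2, swap → [-46, -27, 17, 5, -6, -43, 21, 33, 40, 0, 26, -22]
17 vs smaller child -43 at index 5, swap → [-46, -27, -43, 5, -6, 17, 21, 33, 40, 0, 26, -22]
17 vs only child -22 at index 11, swap → [-46, -27, -43, 5, -6, -22, 21, 33, 40, 0, 26, 17]
resulting array: [-46, -27, -43, 5, -6, -22, 21, 33, 40, 0, 26, 17]

5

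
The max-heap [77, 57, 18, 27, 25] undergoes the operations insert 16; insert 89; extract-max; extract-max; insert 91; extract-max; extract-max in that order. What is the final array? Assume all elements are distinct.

[27, 25, 18, 16]

insert 16:
  append 16 at index 5 → [77, 57, 18, 27, 25, 16] (no swap needed)
insert 89:
  append 89 at index 6 → [77, 57, 18, 27, 25, 16, 89]
  89 > parent 18 at index 2, swap → [77, 57, 89, 27, 25, 16, 18]
  89 > parent 77 at index 0, swap → [89, 57, 77, 27, 25, 16, 18]
extract-max → returns 89:
  remove root 89; move last element 18 to root → [18, 57, 77, 27, 25, 16]
  18 vs larger child 77 at index 2, swap → [77, 57, 18, 27, 25, 16]
extract-max → returns 77:
  remove root 77; move last element 16 to root → [16, 57, 18, 27, 25]
  16 vs larger child 57 at index 1, swap → [57, 16, 18, 27, 25]
  16 vs larger child 27 at index 3, swap → [57, 27, 18, 16, 25]
insert 91:
  append 91 at index 5 → [57, 27, 18, 16, 25, 91]
  91 > parent 18 at index 2, swap → [57, 27, 91, 16, 25, 18]
  91 > parent 57 at index 0, swap → [91, 27, 57, 16, 25, 18]
extract-max → returns 91:
  remove root 91; move last element 18 to root → [18, 27, 57, 16, 25]
  18 vs larger child 57 at index 2, swap → [57, 27, 18, 16, 25]
extract-max → returns 57:
  remove root 57; move last element 25 to root → [25, 27, 18, 16]
  25 vs larger child 27 at index 1, swap → [27, 25, 18, 16]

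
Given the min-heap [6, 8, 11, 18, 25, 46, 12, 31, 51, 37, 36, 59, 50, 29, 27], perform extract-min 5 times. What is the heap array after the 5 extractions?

[25, 27, 29, 31, 36, 46, 50, 59, 51, 37]

extract-min #1 returns 6:
  remove root 6; move last element 27 to root → [27, 8, 11, 18, 25, 46, 12, 31, 51, 37, 36, 59, 50, 29]
  27 vs smaller child 8 at index 1, swap → [8, 27, 11, 18, 25, 46, 12, 31, 51, 37, 36, 59, 50, 29]
  27 vs smaller child 18 at index 3, swap → [8, 18, 11, 27, 25, 46, 12, 31, 51, 37, 36, 59, 50, 29]
extract-min #2 returns 8:
  remove root 8; move last element 29 to root → [29, 18, 11, 27, 25, 46, 12, 31, 51, 37, 36, 59, 50]
  29 vs smaller child 11 at index 2, swap → [11, 18, 29, 27, 25, 46, 12, 31, 51, 37, 36, 59, 50]
  29 vs smaller child 12 at index 6, swap → [11, 18, 12, 27, 25, 46, 29, 31, 51, 37, 36, 59, 50]
extract-min #3 returns 11:
  remove root 11; move last element 50 to root → [50, 18, 12, 27, 25, 46, 29, 31, 51, 37, 36, 59]
  50 vs smaller child 12 at index 2, swap → [12, 18, 50, 27, 25, 46, 29, 31, 51, 37, 36, 59]
  50 vs smaller child 29 at index 6, swap → [12, 18, 29, 27, 25, 46, 50, 31, 51, 37, 36, 59]
extract-min #4 returns 12:
  remove root 12; move last element 59 to root → [59, 18, 29, 27, 25, 46, 50, 31, 51, 37, 36]
  59 vs smaller child 18 at index 1, swap → [18, 59, 29, 27, 25, 46, 50, 31, 51, 37, 36]
  59 vs smaller child 25 at index 4, swap → [18, 25, 29, 27, 59, 46, 50, 31, 51, 37, 36]
  59 vs smaller child 36 at index 10, swap → [18, 25, 29, 27, 36, 46, 50, 31, 51, 37, 59]
extract-min #5 returns 18:
  remove root 18; move last element 59 to root → [59, 25, 29, 27, 36, 46, 50, 31, 51, 37]
  59 vs smaller child 25 at index 1, swap → [25, 59, 29, 27, 36, 46, 50, 31, 51, 37]
  59 vs smaller child 27 at index 3, swap → [25, 27, 29, 59, 36, 46, 50, 31, 51, 37]
  59 vs smaller child 31 at index 7, swap → [25, 27, 29, 31, 36, 46, 50, 59, 51, 37]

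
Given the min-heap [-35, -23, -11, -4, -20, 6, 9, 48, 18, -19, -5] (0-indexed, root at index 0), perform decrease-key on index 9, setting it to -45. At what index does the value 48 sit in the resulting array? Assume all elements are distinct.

7

set index 9 from -19 to -45 → [-35, -23, -11, -4, -20, 6, 9, 48, 18, -45, -5]
-45 < parent -20 at index 4, swap → [-35, -23, -11, -4, -45, 6, 9, 48, 18, -20, -5]
-45 < parent -23 at index 1, swap → [-35, -45, -11, -4, -23, 6, 9, 48, 18, -20, -5]
-45 < parent -35 at index 0, swap → [-45, -35, -11, -4, -23, 6, 9, 48, 18, -20, -5]
resulting array: [-45, -35, -11, -4, -23, 6, 9, 48, 18, -20, -5]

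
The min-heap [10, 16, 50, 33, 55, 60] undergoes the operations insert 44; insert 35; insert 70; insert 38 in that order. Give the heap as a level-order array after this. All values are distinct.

[10, 16, 44, 33, 38, 60, 50, 35, 70, 55]

insert 44:
  append 44 at index 6 → [10, 16, 50, 33, 55, 60, 44]
  44 < parent 50 at index 2, swap → [10, 16, 44, 33, 55, 60, 50]
insert 35:
  append 35 at index 7 → [10, 16, 44, 33, 55, 60, 50, 35] (no swap needed)
insert 70:
  append 70 at index 8 → [10, 16, 44, 33, 55, 60, 50, 35, 70] (no swap needed)
insert 38:
  append 38 at index 9 → [10, 16, 44, 33, 55, 60, 50, 35, 70, 38]
  38 < parent 55 at index 4, swap → [10, 16, 44, 33, 38, 60, 50, 35, 70, 55]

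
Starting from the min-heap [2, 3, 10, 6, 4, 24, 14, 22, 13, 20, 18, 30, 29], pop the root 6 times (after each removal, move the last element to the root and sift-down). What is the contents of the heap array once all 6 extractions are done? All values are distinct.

[14, 18, 20, 22, 30, 24, 29]

extract-min #1 returns 2:
  remove root 2; move last element 29 to root → [29, 3, 10, 6, 4, 24, 14, 22, 13, 20, 18, 30]
  29 vs smaller child 3 at index 1, swap → [3, 29, 10, 6, 4, 24, 14, 22, 13, 20, 18, 30]
  29 vs smaller child 4 at index 4, swap → [3, 4, 10, 6, 29, 24, 14, 22, 13, 20, 18, 30]
  29 vs smaller child 18 at index 10, swap → [3, 4, 10, 6, 18, 24, 14, 22, 13, 20, 29, 30]
extract-min #2 returns 3:
  remove root 3; move last element 30 to root → [30, 4, 10, 6, 18, 24, 14, 22, 13, 20, 29]
  30 vs smaller child 4 at index 1, swap → [4, 30, 10, 6, 18, 24, 14, 22, 13, 20, 29]
  30 vs smaller child 6 at index 3, swap → [4, 6, 10, 30, 18, 24, 14, 22, 13, 20, 29]
  30 vs smaller child 13 at index 8, swap → [4, 6, 10, 13, 18, 24, 14, 22, 30, 20, 29]
extract-min #3 returns 4:
  remove root 4; move last element 29 to root → [29, 6, 10, 13, 18, 24, 14, 22, 30, 20]
  29 vs smaller child 6 at index 1, swap → [6, 29, 10, 13, 18, 24, 14, 22, 30, 20]
  29 vs smaller child 13 at index 3, swap → [6, 13, 10, 29, 18, 24, 14, 22, 30, 20]
  29 vs smaller child 22 at index 7, swap → [6, 13, 10, 22, 18, 24, 14, 29, 30, 20]
extract-min #4 returns 6:
  remove root 6; move last element 20 to root → [20, 13, 10, 22, 18, 24, 14, 29, 30]
  20 vs smaller child 10 at index 2, swap → [10, 13, 20, 22, 18, 24, 14, 29, 30]
  20 vs smaller child 14 at index 6, swap → [10, 13, 14, 22, 18, 24, 20, 29, 30]
extract-min #5 returns 10:
  remove root 10; move last element 30 to root → [30, 13, 14, 22, 18, 24, 20, 29]
  30 vs smaller child 13 at index 1, swap → [13, 30, 14, 22, 18, 24, 20, 29]
  30 vs smaller child 18 at index 4, swap → [13, 18, 14, 22, 30, 24, 20, 29]
extract-min #6 returns 13:
  remove root 13; move last element 29 to root → [29, 18, 14, 22, 30, 24, 20]
  29 vs smaller child 14 at index 2, swap → [14, 18, 29, 22, 30, 24, 20]
  29 vs smaller child 20 at index 6, swap → [14, 18, 20, 22, 30, 24, 29]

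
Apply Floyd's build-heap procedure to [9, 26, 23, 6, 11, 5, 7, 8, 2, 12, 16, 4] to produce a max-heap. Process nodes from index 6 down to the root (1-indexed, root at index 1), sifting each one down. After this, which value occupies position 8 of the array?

sift down from index 6: already satisfies heap property
sift down from index 5:
  11 vs larger child 16 at index 11, swap → [9, 26, 23, 6, 16, 5, 7, 8, 2, 12, 11, 4]
sift down from index 4:
  6 vs larger child 8 at index 8, swap → [9, 26, 23, 8, 16, 5, 7, 6, 2, 12, 11, 4]
sift down from index 3: already satisfies heap property
sift down from index 2: already satisfies heap property
sift down from index 1:
  9 vs larger child 26 at index 2, swap → [26, 9, 23, 8, 16, 5, 7, 6, 2, 12, 11, 4]
  9 vs larger child 16 at index 5, swap → [26, 16, 23, 8, 9, 5, 7, 6, 2, 12, 11, 4]
  9 vs larger child 12 at index 10, swap → [26, 16, 23, 8, 12, 5, 7, 6, 2, 9, 11, 4]
resulting array: [26, 16, 23, 8, 12, 5, 7, 6, 2, 9, 11, 4]

6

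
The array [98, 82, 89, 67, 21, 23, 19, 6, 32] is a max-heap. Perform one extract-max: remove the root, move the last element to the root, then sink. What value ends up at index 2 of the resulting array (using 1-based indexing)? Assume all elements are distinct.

82

remove root 98; move last element 32 to root → [32, 82, 89, 67, 21, 23, 19, 6]
32 vs larger child 89 at index 3, swap → [89, 82, 32, 67, 21, 23, 19, 6]
resulting array: [89, 82, 32, 67, 21, 23, 19, 6]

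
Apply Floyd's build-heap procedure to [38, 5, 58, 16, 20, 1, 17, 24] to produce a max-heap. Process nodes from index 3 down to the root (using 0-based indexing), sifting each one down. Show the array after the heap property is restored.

sift down from index 3:
  16 vs only child 24 at index 7, swap → [38, 5, 58, 24, 20, 1, 17, 16]
sift down from index 2: already satisfies heap property
sift down from index 1:
  5 vs larger child 24 at index 3, swap → [38, 24, 58, 5, 20, 1, 17, 16]
  5 vs only child 16 at index 7, swap → [38, 24, 58, 16, 20, 1, 17, 5]
sift down from index 0:
  38 vs larger child 58 at index 2, swap → [58, 24, 38, 16, 20, 1, 17, 5]

[58, 24, 38, 16, 20, 1, 17, 5]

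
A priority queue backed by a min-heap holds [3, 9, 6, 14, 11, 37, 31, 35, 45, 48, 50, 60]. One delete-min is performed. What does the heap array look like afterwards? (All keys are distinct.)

remove root 3; move last element 60 to root → [60, 9, 6, 14, 11, 37, 31, 35, 45, 48, 50]
60 vs smaller child 6 at index 2, swap → [6, 9, 60, 14, 11, 37, 31, 35, 45, 48, 50]
60 vs smaller child 31 at index 6, swap → [6, 9, 31, 14, 11, 37, 60, 35, 45, 48, 50]

[6, 9, 31, 14, 11, 37, 60, 35, 45, 48, 50]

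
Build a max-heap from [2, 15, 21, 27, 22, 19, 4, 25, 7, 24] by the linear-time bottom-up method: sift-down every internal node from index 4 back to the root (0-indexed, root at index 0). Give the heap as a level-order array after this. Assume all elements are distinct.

sift down from index 4:
  22 vs only child 24 at index 9, swap → [2, 15, 21, 27, 24, 19, 4, 25, 7, 22]
sift down from index 3: already satisfies heap property
sift down from index 2: already satisfies heap property
sift down from index 1:
  15 vs larger child 27 at index 3, swap → [2, 27, 21, 15, 24, 19, 4, 25, 7, 22]
  15 vs larger child 25 at index 7, swap → [2, 27, 21, 25, 24, 19, 4, 15, 7, 22]
sift down from index 0:
  2 vs larger child 27 at index 1, swap → [27, 2, 21, 25, 24, 19, 4, 15, 7, 22]
  2 vs larger child 25 at index 3, swap → [27, 25, 21, 2, 24, 19, 4, 15, 7, 22]
  2 vs larger child 15 at index 7, swap → [27, 25, 21, 15, 24, 19, 4, 2, 7, 22]

[27, 25, 21, 15, 24, 19, 4, 2, 7, 22]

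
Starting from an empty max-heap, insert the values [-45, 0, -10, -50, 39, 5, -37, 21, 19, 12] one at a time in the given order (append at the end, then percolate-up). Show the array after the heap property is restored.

Insert -45:
  append -45 at index 0 → [-45] (no swap needed)
Insert 0:
  append 0 at index 1 → [-45, 0]
  0 > parent -45 at index 0, swap → [0, -45]
Insert -10:
  append -10 at index 2 → [0, -45, -10] (no swap needed)
Insert -50:
  append -50 at index 3 → [0, -45, -10, -50] (no swap needed)
Insert 39:
  append 39 at index 4 → [0, -45, -10, -50, 39]
  39 > parent -45 at index 1, swap → [0, 39, -10, -50, -45]
  39 > parent 0 at index 0, swap → [39, 0, -10, -50, -45]
Insert 5:
  append 5 at index 5 → [39, 0, -10, -50, -45, 5]
  5 > parent -10 at index 2, swap → [39, 0, 5, -50, -45, -10]
Insert -37:
  append -37 at index 6 → [39, 0, 5, -50, -45, -10, -37] (no swap needed)
Insert 21:
  append 21 at index 7 → [39, 0, 5, -50, -45, -10, -37, 21]
  21 > parent -50 at index 3, swap → [39, 0, 5, 21, -45, -10, -37, -50]
  21 > parent 0 at index 1, swap → [39, 21, 5, 0, -45, -10, -37, -50]
Insert 19:
  append 19 at index 8 → [39, 21, 5, 0, -45, -10, -37, -50, 19]
  19 > parent 0 at index 3, swap → [39, 21, 5, 19, -45, -10, -37, -50, 0]
Insert 12:
  append 12 at index 9 → [39, 21, 5, 19, -45, -10, -37, -50, 0, 12]
  12 > parent -45 at index 4, swap → [39, 21, 5, 19, 12, -10, -37, -50, 0, -45]

[39, 21, 5, 19, 12, -10, -37, -50, 0, -45]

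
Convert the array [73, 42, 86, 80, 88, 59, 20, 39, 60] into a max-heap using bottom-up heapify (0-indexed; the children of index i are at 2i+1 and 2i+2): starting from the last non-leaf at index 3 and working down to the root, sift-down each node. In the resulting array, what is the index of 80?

1

sift down from index 3: already satisfies heap property
sift down from index 2: already satisfies heap property
sift down from index 1:
  42 vs larger child 88 at index 4, swap → [73, 88, 86, 80, 42, 59, 20, 39, 60]
sift down from index 0:
  73 vs larger child 88 at index 1, swap → [88, 73, 86, 80, 42, 59, 20, 39, 60]
  73 vs larger child 80 at index 3, swap → [88, 80, 86, 73, 42, 59, 20, 39, 60]
resulting array: [88, 80, 86, 73, 42, 59, 20, 39, 60]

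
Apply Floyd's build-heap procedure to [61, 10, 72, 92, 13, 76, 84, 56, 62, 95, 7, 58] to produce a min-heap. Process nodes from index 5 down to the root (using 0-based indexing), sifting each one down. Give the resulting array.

sift down from index 5:
  76 vs only child 58 at index 11, swap → [61, 10, 72, 92, 13, 58, 84, 56, 62, 95, 7, 76]
sift down from index 4:
  13 vs smaller child 7 at index 10, swap → [61, 10, 72, 92, 7, 58, 84, 56, 62, 95, 13, 76]
sift down from index 3:
  92 vs smaller child 56 at index 7, swap → [61, 10, 72, 56, 7, 58, 84, 92, 62, 95, 13, 76]
sift down from index 2:
  72 vs smaller child 58 at index 5, swap → [61, 10, 58, 56, 7, 72, 84, 92, 62, 95, 13, 76]
sift down from index 1:
  10 vs smaller child 7 at index 4, swap → [61, 7, 58, 56, 10, 72, 84, 92, 62, 95, 13, 76]
sift down from index 0:
  61 vs smaller child 7 at index 1, swap → [7, 61, 58, 56, 10, 72, 84, 92, 62, 95, 13, 76]
  61 vs smaller child 10 at index 4, swap → [7, 10, 58, 56, 61, 72, 84, 92, 62, 95, 13, 76]
  61 vs smaller child 13 at index 10, swap → [7, 10, 58, 56, 13, 72, 84, 92, 62, 95, 61, 76]

[7, 10, 58, 56, 13, 72, 84, 92, 62, 95, 61, 76]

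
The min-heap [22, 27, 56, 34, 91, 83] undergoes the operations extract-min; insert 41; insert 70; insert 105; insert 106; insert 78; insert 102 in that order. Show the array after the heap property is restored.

[27, 34, 41, 83, 78, 56, 70, 105, 106, 91, 102]

extract-min → returns 22:
  remove root 22; move last element 83 to root → [83, 27, 56, 34, 91]
  83 vs smaller child 27 at index 1, swap → [27, 83, 56, 34, 91]
  83 vs smaller child 34 at index 3, swap → [27, 34, 56, 83, 91]
insert 41:
  append 41 at index 5 → [27, 34, 56, 83, 91, 41]
  41 < parent 56 at index 2, swap → [27, 34, 41, 83, 91, 56]
insert 70:
  append 70 at index 6 → [27, 34, 41, 83, 91, 56, 70] (no swap needed)
insert 105:
  append 105 at index 7 → [27, 34, 41, 83, 91, 56, 70, 105] (no swap needed)
insert 106:
  append 106 at index 8 → [27, 34, 41, 83, 91, 56, 70, 105, 106] (no swap needed)
insert 78:
  append 78 at index 9 → [27, 34, 41, 83, 91, 56, 70, 105, 106, 78]
  78 < parent 91 at index 4, swap → [27, 34, 41, 83, 78, 56, 70, 105, 106, 91]
insert 102:
  append 102 at index 10 → [27, 34, 41, 83, 78, 56, 70, 105, 106, 91, 102] (no swap needed)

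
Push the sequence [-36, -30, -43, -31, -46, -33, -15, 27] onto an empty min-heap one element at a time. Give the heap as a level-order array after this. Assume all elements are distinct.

[-46, -43, -36, -30, -31, -33, -15, 27]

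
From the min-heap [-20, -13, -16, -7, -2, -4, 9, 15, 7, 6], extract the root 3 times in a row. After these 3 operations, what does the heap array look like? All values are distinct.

extract-min #1 returns -20:
  remove root -20; move last element 6 to root → [6, -13, -16, -7, -2, -4, 9, 15, 7]
  6 vs smaller child -16 at index 2, swap → [-16, -13, 6, -7, -2, -4, 9, 15, 7]
  6 vs smaller child -4 at index 5, swap → [-16, -13, -4, -7, -2, 6, 9, 15, 7]
extract-min #2 returns -16:
  remove root -16; move last element 7 to root → [7, -13, -4, -7, -2, 6, 9, 15]
  7 vs smaller child -13 at index 1, swap → [-13, 7, -4, -7, -2, 6, 9, 15]
  7 vs smaller child -7 at index 3, swap → [-13, -7, -4, 7, -2, 6, 9, 15]
extract-min #3 returns -13:
  remove root -13; move last element 15 to root → [15, -7, -4, 7, -2, 6, 9]
  15 vs smaller child -7 at index 1, swap → [-7, 15, -4, 7, -2, 6, 9]
  15 vs smaller child -2 at index 4, swap → [-7, -2, -4, 7, 15, 6, 9]

[-7, -2, -4, 7, 15, 6, 9]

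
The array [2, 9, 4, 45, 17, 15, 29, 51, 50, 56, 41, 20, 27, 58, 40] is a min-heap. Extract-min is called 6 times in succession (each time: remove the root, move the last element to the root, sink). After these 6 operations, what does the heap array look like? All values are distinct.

extract-min #1 returns 2:
  remove root 2; move last element 40 to root → [40, 9, 4, 45, 17, 15, 29, 51, 50, 56, 41, 20, 27, 58]
  40 vs smaller child 4 at index 2, swap → [4, 9, 40, 45, 17, 15, 29, 51, 50, 56, 41, 20, 27, 58]
  40 vs smaller child 15 at index 5, swap → [4, 9, 15, 45, 17, 40, 29, 51, 50, 56, 41, 20, 27, 58]
  40 vs smaller child 20 at index 11, swap → [4, 9, 15, 45, 17, 20, 29, 51, 50, 56, 41, 40, 27, 58]
extract-min #2 returns 4:
  remove root 4; move last element 58 to root → [58, 9, 15, 45, 17, 20, 29, 51, 50, 56, 41, 40, 27]
  58 vs smaller child 9 at index 1, swap → [9, 58, 15, 45, 17, 20, 29, 51, 50, 56, 41, 40, 27]
  58 vs smaller child 17 at index 4, swap → [9, 17, 15, 45, 58, 20, 29, 51, 50, 56, 41, 40, 27]
  58 vs smaller child 41 at index 10, swap → [9, 17, 15, 45, 41, 20, 29, 51, 50, 56, 58, 40, 27]
extract-min #3 returns 9:
  remove root 9; move last element 27 to root → [27, 17, 15, 45, 41, 20, 29, 51, 50, 56, 58, 40]
  27 vs smaller child 15 at index 2, swap → [15, 17, 27, 45, 41, 20, 29, 51, 50, 56, 58, 40]
  27 vs smaller child 20 at index 5, swap → [15, 17, 20, 45, 41, 27, 29, 51, 50, 56, 58, 40]
extract-min #4 returns 15:
  remove root 15; move last element 40 to root → [40, 17, 20, 45, 41, 27, 29, 51, 50, 56, 58]
  40 vs smaller child 17 at index 1, swap → [17, 40, 20, 45, 41, 27, 29, 51, 50, 56, 58]
extract-min #5 returns 17:
  remove root 17; move last element 58 to root → [58, 40, 20, 45, 41, 27, 29, 51, 50, 56]
  58 vs smaller child 20 at index 2, swap → [20, 40, 58, 45, 41, 27, 29, 51, 50, 56]
  58 vs smaller child 27 at index 5, swap → [20, 40, 27, 45, 41, 58, 29, 51, 50, 56]
extract-min #6 returns 20:
  remove root 20; move last element 56 to root → [56, 40, 27, 45, 41, 58, 29, 51, 50]
  56 vs smaller child 27 at index 2, swap → [27, 40, 56, 45, 41, 58, 29, 51, 50]
  56 vs smaller child 29 at index 6, swap → [27, 40, 29, 45, 41, 58, 56, 51, 50]

[27, 40, 29, 45, 41, 58, 56, 51, 50]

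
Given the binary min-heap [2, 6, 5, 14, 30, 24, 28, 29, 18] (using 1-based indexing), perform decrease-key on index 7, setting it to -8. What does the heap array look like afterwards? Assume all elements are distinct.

[-8, 6, 2, 14, 30, 24, 5, 29, 18]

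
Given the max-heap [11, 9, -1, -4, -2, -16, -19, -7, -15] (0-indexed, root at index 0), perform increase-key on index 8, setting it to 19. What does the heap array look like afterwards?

set index 8 from -15 to 19 → [11, 9, -1, -4, -2, -16, -19, -7, 19]
19 > parent -4 at index 3, swap → [11, 9, -1, 19, -2, -16, -19, -7, -4]
19 > parent 9 at index 1, swap → [11, 19, -1, 9, -2, -16, -19, -7, -4]
19 > parent 11 at index 0, swap → [19, 11, -1, 9, -2, -16, -19, -7, -4]

[19, 11, -1, 9, -2, -16, -19, -7, -4]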